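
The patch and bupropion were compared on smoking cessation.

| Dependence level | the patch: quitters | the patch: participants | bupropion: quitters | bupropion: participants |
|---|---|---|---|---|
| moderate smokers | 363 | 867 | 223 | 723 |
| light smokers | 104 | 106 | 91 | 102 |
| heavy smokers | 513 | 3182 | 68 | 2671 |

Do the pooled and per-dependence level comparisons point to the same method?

Yes

Moderate smokers: the patch 363/867 = 41.9%, bupropion 223/723 = 30.8% → the patch
Light smokers: the patch 104/106 = 98.1%, bupropion 91/102 = 89.2% → the patch
Heavy smokers: the patch 513/3182 = 16.1%, bupropion 68/2671 = 2.5% → the patch
Overall: the patch 980/4155 = 23.6%, bupropion 382/3496 = 10.9% → the patch
The patch wins overall and in every dependence group — no reversal.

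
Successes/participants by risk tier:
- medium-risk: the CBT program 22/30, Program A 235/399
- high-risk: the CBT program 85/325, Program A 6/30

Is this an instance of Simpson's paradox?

Medium-risk: the CBT program 22/30 = 73.3%, Program A 235/399 = 58.9% → the CBT program
High-risk: the CBT program 85/325 = 26.2%, Program A 6/30 = 20.0% → the CBT program
Overall: the CBT program 107/355 = 30.1%, Program A 241/429 = 56.2% → Program A
The CBT program wins each risk group but Program A wins overall — the comparison reverses. The CBT program's participants skew toward high-risk, which has a lower base rate.

Yes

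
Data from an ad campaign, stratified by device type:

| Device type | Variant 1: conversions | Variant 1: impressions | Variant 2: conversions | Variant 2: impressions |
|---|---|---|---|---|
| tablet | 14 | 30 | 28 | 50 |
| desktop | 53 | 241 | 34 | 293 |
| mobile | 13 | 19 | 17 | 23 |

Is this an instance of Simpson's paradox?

Tablet: Variant 1 14/30 = 46.7%, Variant 2 28/50 = 56.0% → Variant 2
Desktop: Variant 1 53/241 = 22.0%, Variant 2 34/293 = 11.6% → Variant 1
Mobile: Variant 1 13/19 = 68.4%, Variant 2 17/23 = 73.9% → Variant 2
Overall: Variant 1 80/290 = 27.6%, Variant 2 79/366 = 21.6% → Variant 1
Neither sweeps: Variant 1 wins 1 of 3 groups, Variant 2 wins 2. Variant 1 wins overall but not every group — no Simpson reversal.

No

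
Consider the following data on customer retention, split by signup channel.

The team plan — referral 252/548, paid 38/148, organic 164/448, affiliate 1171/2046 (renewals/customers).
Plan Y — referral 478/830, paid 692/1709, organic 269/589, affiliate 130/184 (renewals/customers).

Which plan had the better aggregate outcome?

the team plan

Referral: the team plan 252/548 = 46.0%, Plan Y 478/830 = 57.6% → Plan Y
Paid: the team plan 38/148 = 25.7%, Plan Y 692/1709 = 40.5% → Plan Y
Organic: the team plan 164/448 = 36.6%, Plan Y 269/589 = 45.7% → Plan Y
Affiliate: the team plan 1171/2046 = 57.2%, Plan Y 130/184 = 70.7% → Plan Y
Overall: the team plan 1625/3190 = 50.9%, Plan Y 1569/3312 = 47.4% → the team plan
(Plan Y wins every signup group but the team plan wins overall — Plan Y's customers skew toward the low-rate paid group.)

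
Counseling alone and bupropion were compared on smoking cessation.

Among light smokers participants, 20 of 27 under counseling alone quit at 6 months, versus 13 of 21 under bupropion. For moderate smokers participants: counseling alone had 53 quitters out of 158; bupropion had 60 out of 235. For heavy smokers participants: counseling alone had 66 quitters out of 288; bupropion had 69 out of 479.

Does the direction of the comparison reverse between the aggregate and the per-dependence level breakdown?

No

Light smokers: counseling alone 20/27 = 74.1%, bupropion 13/21 = 61.9% → counseling alone
Moderate smokers: counseling alone 53/158 = 33.5%, bupropion 60/235 = 25.5% → counseling alone
Heavy smokers: counseling alone 66/288 = 22.9%, bupropion 69/479 = 14.4% → counseling alone
Overall: counseling alone 139/473 = 29.4%, bupropion 142/735 = 19.3% → counseling alone
Counseling alone wins overall and in every dependence group — no reversal.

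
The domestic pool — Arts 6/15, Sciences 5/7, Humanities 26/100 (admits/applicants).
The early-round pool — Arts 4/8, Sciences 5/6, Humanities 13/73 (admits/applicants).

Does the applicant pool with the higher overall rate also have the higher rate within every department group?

Arts: the domestic pool 6/15 = 40.0%, the early-round pool 4/8 = 50.0% → the early-round pool
Sciences: the domestic pool 5/7 = 71.4%, the early-round pool 5/6 = 83.3% → the early-round pool
Humanities: the domestic pool 26/100 = 26.0%, the early-round pool 13/73 = 17.8% → the domestic pool
Overall: the domestic pool 37/122 = 30.3%, the early-round pool 22/87 = 25.3% → the domestic pool
Neither sweeps: the domestic pool wins 1 of 3 groups, the early-round pool wins 2. The domestic pool wins overall but not every group — no Simpson reversal.

No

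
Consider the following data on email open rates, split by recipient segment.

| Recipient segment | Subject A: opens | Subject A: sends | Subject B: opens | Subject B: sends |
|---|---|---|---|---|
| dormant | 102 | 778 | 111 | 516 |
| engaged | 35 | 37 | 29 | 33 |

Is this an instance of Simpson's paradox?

No

Dormant: Subject A 102/778 = 13.1%, Subject B 111/516 = 21.5% → Subject B
Engaged: Subject A 35/37 = 94.6%, Subject B 29/33 = 87.9% → Subject A
Overall: Subject A 137/815 = 16.8%, Subject B 140/549 = 25.5% → Subject B
Neither sweeps: Subject A wins 1 of 2 groups, Subject B wins 1. Subject B wins overall but not every group — no Simpson reversal.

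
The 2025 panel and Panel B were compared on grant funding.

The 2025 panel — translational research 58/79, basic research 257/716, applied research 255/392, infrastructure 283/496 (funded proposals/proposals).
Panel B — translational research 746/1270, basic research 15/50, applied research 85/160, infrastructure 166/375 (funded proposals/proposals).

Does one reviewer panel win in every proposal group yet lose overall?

Translational research: the 2025 panel 58/79 = 73.4%, Panel B 746/1270 = 58.7% → the 2025 panel
Basic research: the 2025 panel 257/716 = 35.9%, Panel B 15/50 = 30.0% → the 2025 panel
Applied research: the 2025 panel 255/392 = 65.1%, Panel B 85/160 = 53.1% → the 2025 panel
Infrastructure: the 2025 panel 283/496 = 57.1%, Panel B 166/375 = 44.3% → the 2025 panel
Overall: the 2025 panel 853/1683 = 50.7%, Panel B 1012/1855 = 54.6% → Panel B
The 2025 panel wins each proposal group but Panel B wins overall — the comparison reverses. The 2025 panel's proposals skew toward basic research, which has a lower base rate.

Yes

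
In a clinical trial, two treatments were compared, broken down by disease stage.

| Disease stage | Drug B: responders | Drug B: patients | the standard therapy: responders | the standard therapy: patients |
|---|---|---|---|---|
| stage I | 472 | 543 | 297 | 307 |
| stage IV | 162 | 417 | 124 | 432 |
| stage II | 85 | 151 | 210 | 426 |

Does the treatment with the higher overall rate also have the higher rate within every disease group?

No

Stage I: Drug B 472/543 = 86.9%, the standard therapy 297/307 = 96.7% → the standard therapy
Stage IV: Drug B 162/417 = 38.8%, the standard therapy 124/432 = 28.7% → Drug B
Stage II: Drug B 85/151 = 56.3%, the standard therapy 210/426 = 49.3% → Drug B
Overall: Drug B 719/1111 = 64.7%, the standard therapy 631/1165 = 54.2% → Drug B
Neither sweeps: Drug B wins 2 of 3 groups, the standard therapy wins 1. Drug B wins overall but not every group — no Simpson reversal.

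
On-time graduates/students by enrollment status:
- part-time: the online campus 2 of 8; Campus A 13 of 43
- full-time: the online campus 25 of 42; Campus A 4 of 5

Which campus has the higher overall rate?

the online campus

Part-time: the online campus 2/8 = 25.0%, Campus A 13/43 = 30.2% → Campus A
Full-time: the online campus 25/42 = 59.5%, Campus A 4/5 = 80.0% → Campus A
Overall: the online campus 27/50 = 54.0%, Campus A 17/48 = 35.4% → the online campus
(Campus A wins every enrollment group but the online campus wins overall — Campus A's students skew toward the low-rate part-time group.)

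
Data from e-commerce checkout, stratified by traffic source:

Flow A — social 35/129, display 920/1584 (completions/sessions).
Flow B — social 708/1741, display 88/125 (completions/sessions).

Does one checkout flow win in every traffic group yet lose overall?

Social: Flow A 35/129 = 27.1%, Flow B 708/1741 = 40.7% → Flow B
Display: Flow A 920/1584 = 58.1%, Flow B 88/125 = 70.4% → Flow B
Overall: Flow A 955/1713 = 55.8%, Flow B 796/1866 = 42.7% → Flow A
Flow B wins each traffic group but Flow A wins overall — the comparison reverses. Flow B's sessions skew toward social, which has a lower base rate.

Yes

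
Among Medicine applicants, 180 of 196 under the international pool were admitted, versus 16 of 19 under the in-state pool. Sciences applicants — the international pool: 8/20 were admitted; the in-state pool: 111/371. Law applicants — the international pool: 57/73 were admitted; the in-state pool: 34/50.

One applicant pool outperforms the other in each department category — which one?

Medicine: the international pool 180/196 = 91.8%, the in-state pool 16/19 = 84.2% → the international pool
Sciences: the international pool 8/20 = 40.0%, the in-state pool 111/371 = 29.9% → the international pool
Law: the international pool 57/73 = 78.1%, the in-state pool 34/50 = 68.0% → the international pool
The international pool has the higher rate in all 3 groups.

the international pool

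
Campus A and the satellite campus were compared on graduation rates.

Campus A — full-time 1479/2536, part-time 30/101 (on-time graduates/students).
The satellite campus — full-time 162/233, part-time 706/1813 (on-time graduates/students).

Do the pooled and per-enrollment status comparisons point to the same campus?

No

Full-time: Campus A 1479/2536 = 58.3%, the satellite campus 162/233 = 69.5% → the satellite campus
Part-time: Campus A 30/101 = 29.7%, the satellite campus 706/1813 = 38.9% → the satellite campus
Overall: Campus A 1509/2637 = 57.2%, the satellite campus 868/2046 = 42.4% → Campus A
The satellite campus wins each enrollment group but Campus A wins overall — the comparison reverses. The satellite campus's students skew toward part-time, which has a lower base rate.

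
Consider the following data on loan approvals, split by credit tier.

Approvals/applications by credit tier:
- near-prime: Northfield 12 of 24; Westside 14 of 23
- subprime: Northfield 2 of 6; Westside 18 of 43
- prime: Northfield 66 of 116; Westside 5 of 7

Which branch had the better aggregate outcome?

Northfield

Near-prime: Northfield 12/24 = 50.0%, Westside 14/23 = 60.9% → Westside
Subprime: Northfield 2/6 = 33.3%, Westside 18/43 = 41.9% → Westside
Prime: Northfield 66/116 = 56.9%, Westside 5/7 = 71.4% → Westside
Overall: Northfield 80/146 = 54.8%, Westside 37/73 = 50.7% → Northfield
(Westside wins every credit group but Northfield wins overall — Westside's applications skew toward the low-rate subprime group.)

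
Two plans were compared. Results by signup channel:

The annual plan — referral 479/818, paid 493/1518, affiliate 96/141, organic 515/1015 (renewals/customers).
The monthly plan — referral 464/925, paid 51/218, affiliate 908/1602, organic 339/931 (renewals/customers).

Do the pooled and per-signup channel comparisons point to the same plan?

Referral: the annual plan 479/818 = 58.6%, the monthly plan 464/925 = 50.2% → the annual plan
Paid: the annual plan 493/1518 = 32.5%, the monthly plan 51/218 = 23.4% → the annual plan
Affiliate: the annual plan 96/141 = 68.1%, the monthly plan 908/1602 = 56.7% → the annual plan
Organic: the annual plan 515/1015 = 50.7%, the monthly plan 339/931 = 36.4% → the annual plan
Overall: the annual plan 1583/3492 = 45.3%, the monthly plan 1762/3676 = 47.9% → the monthly plan
The annual plan wins each signup group but the monthly plan wins overall — the comparison reverses. The annual plan's customers skew toward paid, which has a lower base rate.

No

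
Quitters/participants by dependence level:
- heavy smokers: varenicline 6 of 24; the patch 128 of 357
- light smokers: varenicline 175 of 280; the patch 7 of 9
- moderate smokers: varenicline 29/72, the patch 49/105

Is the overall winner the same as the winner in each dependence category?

Heavy smokers: varenicline 6/24 = 25.0%, the patch 128/357 = 35.9% → the patch
Light smokers: varenicline 175/280 = 62.5%, the patch 7/9 = 77.8% → the patch
Moderate smokers: varenicline 29/72 = 40.3%, the patch 49/105 = 46.7% → the patch
Overall: varenicline 210/376 = 55.9%, the patch 184/471 = 39.1% → varenicline
The patch wins each dependence group but varenicline wins overall — the comparison reverses. The patch's participants skew toward heavy smokers, which has a lower base rate.

No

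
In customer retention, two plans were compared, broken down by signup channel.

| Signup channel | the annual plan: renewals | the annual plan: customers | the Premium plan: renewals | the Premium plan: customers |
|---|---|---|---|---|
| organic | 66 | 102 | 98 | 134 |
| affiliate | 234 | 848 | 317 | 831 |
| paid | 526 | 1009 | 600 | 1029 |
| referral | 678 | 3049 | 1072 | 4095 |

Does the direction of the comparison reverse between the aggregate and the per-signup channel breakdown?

Organic: the annual plan 66/102 = 64.7%, the Premium plan 98/134 = 73.1% → the Premium plan
Affiliate: the annual plan 234/848 = 27.6%, the Premium plan 317/831 = 38.1% → the Premium plan
Paid: the annual plan 526/1009 = 52.1%, the Premium plan 600/1029 = 58.3% → the Premium plan
Referral: the annual plan 678/3049 = 22.2%, the Premium plan 1072/4095 = 26.2% → the Premium plan
Overall: the annual plan 1504/5008 = 30.0%, the Premium plan 2087/6089 = 34.3% → the Premium plan
The Premium plan wins overall and in every signup group — no reversal.

No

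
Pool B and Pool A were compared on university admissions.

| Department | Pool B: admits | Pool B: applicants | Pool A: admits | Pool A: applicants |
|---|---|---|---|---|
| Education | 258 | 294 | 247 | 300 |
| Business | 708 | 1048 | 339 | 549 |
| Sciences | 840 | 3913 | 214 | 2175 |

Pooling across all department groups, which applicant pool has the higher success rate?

Pool B

Education: Pool B 258/294 = 87.8%, Pool A 247/300 = 82.3% → Pool B
Business: Pool B 708/1048 = 67.6%, Pool A 339/549 = 61.7% → Pool B
Sciences: Pool B 840/3913 = 21.5%, Pool A 214/2175 = 9.8% → Pool B
Overall: Pool B 1806/5255 = 34.4%, Pool A 800/3024 = 26.5% → Pool B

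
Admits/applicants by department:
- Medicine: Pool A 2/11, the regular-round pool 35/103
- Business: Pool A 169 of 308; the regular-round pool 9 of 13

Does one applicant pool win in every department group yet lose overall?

Medicine: Pool A 2/11 = 18.2%, the regular-round pool 35/103 = 34.0% → the regular-round pool
Business: Pool A 169/308 = 54.9%, the regular-round pool 9/13 = 69.2% → the regular-round pool
Overall: Pool A 171/319 = 53.6%, the regular-round pool 44/116 = 37.9% → Pool A
The regular-round pool wins each department group but Pool A wins overall — the comparison reverses. The regular-round pool's applicants skew toward Medicine, which has a lower base rate.

Yes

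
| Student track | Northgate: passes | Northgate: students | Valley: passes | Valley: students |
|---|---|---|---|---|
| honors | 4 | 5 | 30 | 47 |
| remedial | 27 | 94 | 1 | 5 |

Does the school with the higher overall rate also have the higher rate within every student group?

No

Honors: Northgate 4/5 = 80.0%, Valley 30/47 = 63.8% → Northgate
Remedial: Northgate 27/94 = 28.7%, Valley 1/5 = 20.0% → Northgate
Overall: Northgate 31/99 = 31.3%, Valley 31/52 = 59.6% → Valley
Northgate wins each student group but Valley wins overall — the comparison reverses. Northgate's students skew toward remedial, which has a lower base rate.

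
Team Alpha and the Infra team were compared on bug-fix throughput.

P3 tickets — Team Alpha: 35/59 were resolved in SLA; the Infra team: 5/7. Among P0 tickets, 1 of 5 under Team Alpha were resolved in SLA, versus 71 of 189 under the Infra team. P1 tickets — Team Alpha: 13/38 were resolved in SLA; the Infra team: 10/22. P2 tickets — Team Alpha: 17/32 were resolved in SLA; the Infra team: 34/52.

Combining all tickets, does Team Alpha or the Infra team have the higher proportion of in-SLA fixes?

P3: Team Alpha 35/59 = 59.3%, the Infra team 5/7 = 71.4% → the Infra team
P0: Team Alpha 1/5 = 20.0%, the Infra team 71/189 = 37.6% → the Infra team
P1: Team Alpha 13/38 = 34.2%, the Infra team 10/22 = 45.5% → the Infra team
P2: Team Alpha 17/32 = 53.1%, the Infra team 34/52 = 65.4% → the Infra team
Overall: Team Alpha 66/134 = 49.3%, the Infra team 120/270 = 44.4% → Team Alpha
(The Infra team wins every ticket group but Team Alpha wins overall — the Infra team's tickets skew toward the low-rate P0 group.)

Team Alpha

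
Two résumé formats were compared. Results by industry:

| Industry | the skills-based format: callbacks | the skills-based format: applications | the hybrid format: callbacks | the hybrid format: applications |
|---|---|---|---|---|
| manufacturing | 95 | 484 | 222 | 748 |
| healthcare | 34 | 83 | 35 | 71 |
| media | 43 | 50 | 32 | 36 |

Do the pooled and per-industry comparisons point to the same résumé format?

Manufacturing: the skills-based format 95/484 = 19.6%, the hybrid format 222/748 = 29.7% → the hybrid format
Healthcare: the skills-based format 34/83 = 41.0%, the hybrid format 35/71 = 49.3% → the hybrid format
Media: the skills-based format 43/50 = 86.0%, the hybrid format 32/36 = 88.9% → the hybrid format
Overall: the skills-based format 172/617 = 27.9%, the hybrid format 289/855 = 33.8% → the hybrid format
The hybrid format wins overall and in every industry group — no reversal.

Yes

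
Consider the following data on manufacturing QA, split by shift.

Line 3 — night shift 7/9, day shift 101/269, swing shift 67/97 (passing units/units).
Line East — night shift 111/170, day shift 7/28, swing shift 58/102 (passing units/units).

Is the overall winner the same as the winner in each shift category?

Night shift: Line 3 7/9 = 77.8%, Line East 111/170 = 65.3% → Line 3
Day shift: Line 3 101/269 = 37.5%, Line East 7/28 = 25.0% → Line 3
Swing shift: Line 3 67/97 = 69.1%, Line East 58/102 = 56.9% → Line 3
Overall: Line 3 175/375 = 46.7%, Line East 176/300 = 58.7% → Line East
Line 3 wins each shift group but Line East wins overall — the comparison reverses. Line 3's units skew toward day shift, which has a lower base rate.

No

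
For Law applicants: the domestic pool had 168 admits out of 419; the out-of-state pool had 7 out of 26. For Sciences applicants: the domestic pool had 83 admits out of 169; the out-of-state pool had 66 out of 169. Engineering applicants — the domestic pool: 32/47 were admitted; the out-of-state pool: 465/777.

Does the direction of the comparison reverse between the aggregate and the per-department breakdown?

Yes

Law: the domestic pool 168/419 = 40.1%, the out-of-state pool 7/26 = 26.9% → the domestic pool
Sciences: the domestic pool 83/169 = 49.1%, the out-of-state pool 66/169 = 39.1% → the domestic pool
Engineering: the domestic pool 32/47 = 68.1%, the out-of-state pool 465/777 = 59.8% → the domestic pool
Overall: the domestic pool 283/635 = 44.6%, the out-of-state pool 538/972 = 55.3% → the out-of-state pool
The domestic pool wins each department group but the out-of-state pool wins overall — the comparison reverses. The domestic pool's applicants skew toward Law, which has a lower base rate.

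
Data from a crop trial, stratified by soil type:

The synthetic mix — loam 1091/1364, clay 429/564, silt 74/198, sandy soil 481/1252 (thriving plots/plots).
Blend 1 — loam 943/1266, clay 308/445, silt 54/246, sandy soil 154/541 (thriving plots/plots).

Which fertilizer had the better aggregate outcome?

the synthetic mix

Loam: the synthetic mix 1091/1364 = 80.0%, Blend 1 943/1266 = 74.5% → the synthetic mix
Clay: the synthetic mix 429/564 = 76.1%, Blend 1 308/445 = 69.2% → the synthetic mix
Silt: the synthetic mix 74/198 = 37.4%, Blend 1 54/246 = 22.0% → the synthetic mix
Sandy soil: the synthetic mix 481/1252 = 38.4%, Blend 1 154/541 = 28.5% → the synthetic mix
Overall: the synthetic mix 2075/3378 = 61.4%, Blend 1 1459/2498 = 58.4% → the synthetic mix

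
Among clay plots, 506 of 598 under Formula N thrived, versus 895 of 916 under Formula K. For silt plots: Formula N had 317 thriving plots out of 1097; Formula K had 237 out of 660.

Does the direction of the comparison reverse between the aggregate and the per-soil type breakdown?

Clay: Formula N 506/598 = 84.6%, Formula K 895/916 = 97.7% → Formula K
Silt: Formula N 317/1097 = 28.9%, Formula K 237/660 = 35.9% → Formula K
Overall: Formula N 823/1695 = 48.6%, Formula K 1132/1576 = 71.8% → Formula K
Formula K wins overall and in every soil group — no reversal.

No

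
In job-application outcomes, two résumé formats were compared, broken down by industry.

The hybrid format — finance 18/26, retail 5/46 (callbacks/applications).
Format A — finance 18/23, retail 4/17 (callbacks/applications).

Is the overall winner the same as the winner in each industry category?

Yes

Finance: the hybrid format 18/26 = 69.2%, Format A 18/23 = 78.3% → Format A
Retail: the hybrid format 5/46 = 10.9%, Format A 4/17 = 23.5% → Format A
Overall: the hybrid format 23/72 = 31.9%, Format A 22/40 = 55.0% → Format A
Format A wins overall and in every industry group — no reversal.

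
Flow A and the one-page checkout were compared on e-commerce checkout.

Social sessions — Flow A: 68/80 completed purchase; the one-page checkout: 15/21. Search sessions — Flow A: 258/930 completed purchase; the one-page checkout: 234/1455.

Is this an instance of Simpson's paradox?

Social: Flow A 68/80 = 85.0%, the one-page checkout 15/21 = 71.4% → Flow A
Search: Flow A 258/930 = 27.7%, the one-page checkout 234/1455 = 16.1% → Flow A
Overall: Flow A 326/1010 = 32.3%, the one-page checkout 249/1476 = 16.9% → Flow A
Flow A wins overall and in every traffic group — no reversal.

No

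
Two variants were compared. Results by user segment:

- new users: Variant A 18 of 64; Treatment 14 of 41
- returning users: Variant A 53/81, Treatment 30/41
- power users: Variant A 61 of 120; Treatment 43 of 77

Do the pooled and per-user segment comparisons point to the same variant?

Yes

New users: Variant A 18/64 = 28.1%, Treatment 14/41 = 34.1% → Treatment
Returning users: Variant A 53/81 = 65.4%, Treatment 30/41 = 73.2% → Treatment
Power users: Variant A 61/120 = 50.8%, Treatment 43/77 = 55.8% → Treatment
Overall: Variant A 132/265 = 49.8%, Treatment 87/159 = 54.7% → Treatment
Treatment wins overall and in every user group — no reversal.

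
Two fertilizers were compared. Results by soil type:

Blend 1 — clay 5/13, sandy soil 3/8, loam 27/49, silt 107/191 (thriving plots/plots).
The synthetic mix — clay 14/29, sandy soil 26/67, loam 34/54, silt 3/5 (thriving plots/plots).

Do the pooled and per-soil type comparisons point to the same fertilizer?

No

Clay: Blend 1 5/13 = 38.5%, the synthetic mix 14/29 = 48.3% → the synthetic mix
Sandy soil: Blend 1 3/8 = 37.5%, the synthetic mix 26/67 = 38.8% → the synthetic mix
Loam: Blend 1 27/49 = 55.1%, the synthetic mix 34/54 = 63.0% → the synthetic mix
Silt: Blend 1 107/191 = 56.0%, the synthetic mix 3/5 = 60.0% → the synthetic mix
Overall: Blend 1 142/261 = 54.4%, the synthetic mix 77/155 = 49.7% → Blend 1
The synthetic mix wins each soil group but Blend 1 wins overall — the comparison reverses. The synthetic mix's plots skew toward sandy soil, which has a lower base rate.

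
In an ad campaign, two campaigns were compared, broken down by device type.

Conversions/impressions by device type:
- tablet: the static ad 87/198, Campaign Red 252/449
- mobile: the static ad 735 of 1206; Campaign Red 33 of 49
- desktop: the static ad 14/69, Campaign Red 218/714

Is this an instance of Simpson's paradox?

Yes

Tablet: the static ad 87/198 = 43.9%, Campaign Red 252/449 = 56.1% → Campaign Red
Mobile: the static ad 735/1206 = 60.9%, Campaign Red 33/49 = 67.3% → Campaign Red
Desktop: the static ad 14/69 = 20.3%, Campaign Red 218/714 = 30.5% → Campaign Red
Overall: the static ad 836/1473 = 56.8%, Campaign Red 503/1212 = 41.5% → the static ad
Campaign Red wins each device group but the static ad wins overall — the comparison reverses. Campaign Red's impressions skew toward desktop, which has a lower base rate.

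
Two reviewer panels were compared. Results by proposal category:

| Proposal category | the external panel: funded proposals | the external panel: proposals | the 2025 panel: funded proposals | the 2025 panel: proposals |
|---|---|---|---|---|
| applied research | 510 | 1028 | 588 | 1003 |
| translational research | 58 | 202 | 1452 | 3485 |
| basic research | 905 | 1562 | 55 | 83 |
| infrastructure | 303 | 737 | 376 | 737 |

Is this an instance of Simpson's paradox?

Yes

Applied research: the external panel 510/1028 = 49.6%, the 2025 panel 588/1003 = 58.6% → the 2025 panel
Translational research: the external panel 58/202 = 28.7%, the 2025 panel 1452/3485 = 41.7% → the 2025 panel
Basic research: the external panel 905/1562 = 57.9%, the 2025 panel 55/83 = 66.3% → the 2025 panel
Infrastructure: the external panel 303/737 = 41.1%, the 2025 panel 376/737 = 51.0% → the 2025 panel
Overall: the external panel 1776/3529 = 50.3%, the 2025 panel 2471/5308 = 46.6% → the external panel
The 2025 panel wins each proposal group but the external panel wins overall — the comparison reverses. The 2025 panel's proposals skew toward translational research, which has a lower base rate.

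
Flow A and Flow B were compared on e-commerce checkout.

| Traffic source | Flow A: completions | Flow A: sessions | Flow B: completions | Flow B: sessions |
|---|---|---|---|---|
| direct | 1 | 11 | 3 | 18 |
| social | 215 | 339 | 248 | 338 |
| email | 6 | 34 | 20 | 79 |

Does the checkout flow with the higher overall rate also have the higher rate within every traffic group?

Yes

Direct: Flow A 1/11 = 9.1%, Flow B 3/18 = 16.7% → Flow B
Social: Flow A 215/339 = 63.4%, Flow B 248/338 = 73.4% → Flow B
Email: Flow A 6/34 = 17.6%, Flow B 20/79 = 25.3% → Flow B
Overall: Flow A 222/384 = 57.8%, Flow B 271/435 = 62.3% → Flow B
Flow B wins overall and in every traffic group — no reversal.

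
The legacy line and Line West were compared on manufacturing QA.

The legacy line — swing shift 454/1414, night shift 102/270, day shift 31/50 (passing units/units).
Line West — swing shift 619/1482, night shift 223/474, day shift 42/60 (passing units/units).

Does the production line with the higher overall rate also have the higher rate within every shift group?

Swing shift: the legacy line 454/1414 = 32.1%, Line West 619/1482 = 41.8% → Line West
Night shift: the legacy line 102/270 = 37.8%, Line West 223/474 = 47.0% → Line West
Day shift: the legacy line 31/50 = 62.0%, Line West 42/60 = 70.0% → Line West
Overall: the legacy line 587/1734 = 33.9%, Line West 884/2016 = 43.8% → Line West
Line West wins overall and in every shift group — no reversal.

Yes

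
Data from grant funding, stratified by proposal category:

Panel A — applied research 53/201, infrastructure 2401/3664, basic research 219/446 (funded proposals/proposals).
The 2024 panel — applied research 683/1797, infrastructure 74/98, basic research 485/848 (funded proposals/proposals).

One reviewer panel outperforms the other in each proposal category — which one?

the 2024 panel

Applied research: Panel A 53/201 = 26.4%, the 2024 panel 683/1797 = 38.0% → the 2024 panel
Infrastructure: Panel A 2401/3664 = 65.5%, the 2024 panel 74/98 = 75.5% → the 2024 panel
Basic research: Panel A 219/446 = 49.1%, the 2024 panel 485/848 = 57.2% → the 2024 panel
The 2024 panel has the higher rate in all 3 groups.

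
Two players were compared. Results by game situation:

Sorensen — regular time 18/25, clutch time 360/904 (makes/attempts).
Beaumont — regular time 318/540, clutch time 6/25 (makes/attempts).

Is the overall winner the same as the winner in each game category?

Regular time: Sorensen 18/25 = 72.0%, Beaumont 318/540 = 58.9% → Sorensen
Clutch time: Sorensen 360/904 = 39.8%, Beaumont 6/25 = 24.0% → Sorensen
Overall: Sorensen 378/929 = 40.7%, Beaumont 324/565 = 57.3% → Beaumont
Sorensen wins each game group but Beaumont wins overall — the comparison reverses. Sorensen's attempts skew toward clutch time, which has a lower base rate.

No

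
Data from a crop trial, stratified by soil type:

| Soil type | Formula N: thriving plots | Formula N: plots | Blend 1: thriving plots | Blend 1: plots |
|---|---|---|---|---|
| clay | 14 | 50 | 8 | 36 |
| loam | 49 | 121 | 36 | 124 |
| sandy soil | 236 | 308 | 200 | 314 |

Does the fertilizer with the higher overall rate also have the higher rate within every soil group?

Clay: Formula N 14/50 = 28.0%, Blend 1 8/36 = 22.2% → Formula N
Loam: Formula N 49/121 = 40.5%, Blend 1 36/124 = 29.0% → Formula N
Sandy soil: Formula N 236/308 = 76.6%, Blend 1 200/314 = 63.7% → Formula N
Overall: Formula N 299/479 = 62.4%, Blend 1 244/474 = 51.5% → Formula N
Formula N wins overall and in every soil group — no reversal.

Yes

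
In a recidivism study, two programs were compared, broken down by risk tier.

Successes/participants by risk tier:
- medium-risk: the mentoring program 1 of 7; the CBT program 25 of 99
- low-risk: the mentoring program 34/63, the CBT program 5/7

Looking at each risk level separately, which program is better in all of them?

the CBT program

Medium-risk: the mentoring program 1/7 = 14.3%, the CBT program 25/99 = 25.3% → the CBT program
Low-risk: the mentoring program 34/63 = 54.0%, the CBT program 5/7 = 71.4% → the CBT program
The CBT program has the higher rate in both groups.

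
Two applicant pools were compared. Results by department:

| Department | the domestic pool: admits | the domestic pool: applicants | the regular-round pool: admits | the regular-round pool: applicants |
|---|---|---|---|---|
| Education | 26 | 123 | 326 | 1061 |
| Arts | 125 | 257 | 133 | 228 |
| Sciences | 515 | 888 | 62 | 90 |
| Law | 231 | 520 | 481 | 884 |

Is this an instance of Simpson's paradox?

Yes

Education: the domestic pool 26/123 = 21.1%, the regular-round pool 326/1061 = 30.7% → the regular-round pool
Arts: the domestic pool 125/257 = 48.6%, the regular-round pool 133/228 = 58.3% → the regular-round pool
Sciences: the domestic pool 515/888 = 58.0%, the regular-round pool 62/90 = 68.9% → the regular-round pool
Law: the domestic pool 231/520 = 44.4%, the regular-round pool 481/884 = 54.4% → the regular-round pool
Overall: the domestic pool 897/1788 = 50.2%, the regular-round pool 1002/2263 = 44.3% → the domestic pool
The regular-round pool wins each department group but the domestic pool wins overall — the comparison reverses. The regular-round pool's applicants skew toward Education, which has a lower base rate.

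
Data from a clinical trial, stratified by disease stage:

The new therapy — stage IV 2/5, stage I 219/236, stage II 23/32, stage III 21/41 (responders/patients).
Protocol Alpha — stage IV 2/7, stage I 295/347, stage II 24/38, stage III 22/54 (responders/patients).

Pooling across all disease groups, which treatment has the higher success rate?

Stage IV: the new therapy 2/5 = 40.0%, Protocol Alpha 2/7 = 28.6% → the new therapy
Stage I: the new therapy 219/236 = 92.8%, Protocol Alpha 295/347 = 85.0% → the new therapy
Stage II: the new therapy 23/32 = 71.9%, Protocol Alpha 24/38 = 63.2% → the new therapy
Stage III: the new therapy 21/41 = 51.2%, Protocol Alpha 22/54 = 40.7% → the new therapy
Overall: the new therapy 265/314 = 84.4%, Protocol Alpha 343/446 = 76.9% → the new therapy

the new therapy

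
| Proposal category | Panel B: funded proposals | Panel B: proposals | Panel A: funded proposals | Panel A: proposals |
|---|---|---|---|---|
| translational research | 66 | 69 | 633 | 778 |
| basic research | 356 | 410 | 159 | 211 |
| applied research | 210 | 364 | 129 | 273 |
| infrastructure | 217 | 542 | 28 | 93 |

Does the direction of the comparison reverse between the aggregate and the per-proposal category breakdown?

Yes

Translational research: Panel B 66/69 = 95.7%, Panel A 633/778 = 81.4% → Panel B
Basic research: Panel B 356/410 = 86.8%, Panel A 159/211 = 75.4% → Panel B
Applied research: Panel B 210/364 = 57.7%, Panel A 129/273 = 47.3% → Panel B
Infrastructure: Panel B 217/542 = 40.0%, Panel A 28/93 = 30.1% → Panel B
Overall: Panel B 849/1385 = 61.3%, Panel A 949/1355 = 70.0% → Panel A
Panel B wins each proposal group but Panel A wins overall — the comparison reverses. Panel B's proposals skew toward infrastructure, which has a lower base rate.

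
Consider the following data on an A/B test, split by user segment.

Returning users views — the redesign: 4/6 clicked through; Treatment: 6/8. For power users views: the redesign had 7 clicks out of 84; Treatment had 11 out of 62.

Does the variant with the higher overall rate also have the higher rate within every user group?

Returning users: the redesign 4/6 = 66.7%, Treatment 6/8 = 75.0% → Treatment
Power users: the redesign 7/84 = 8.3%, Treatment 11/62 = 17.7% → Treatment
Overall: the redesign 11/90 = 12.2%, Treatment 17/70 = 24.3% → Treatment
Treatment wins overall and in every user group — no reversal.

Yes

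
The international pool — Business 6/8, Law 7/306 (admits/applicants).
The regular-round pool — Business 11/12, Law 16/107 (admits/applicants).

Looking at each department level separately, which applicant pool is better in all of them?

the regular-round pool

Business: the international pool 6/8 = 75.0%, the regular-round pool 11/12 = 91.7% → the regular-round pool
Law: the international pool 7/306 = 2.3%, the regular-round pool 16/107 = 15.0% → the regular-round pool
The regular-round pool has the higher rate in both groups.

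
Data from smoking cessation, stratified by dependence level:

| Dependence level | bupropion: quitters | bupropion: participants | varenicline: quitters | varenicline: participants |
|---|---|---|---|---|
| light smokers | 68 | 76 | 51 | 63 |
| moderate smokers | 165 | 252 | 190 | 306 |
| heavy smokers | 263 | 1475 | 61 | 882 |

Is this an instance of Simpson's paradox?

Light smokers: bupropion 68/76 = 89.5%, varenicline 51/63 = 81.0% → bupropion
Moderate smokers: bupropion 165/252 = 65.5%, varenicline 190/306 = 62.1% → bupropion
Heavy smokers: bupropion 263/1475 = 17.8%, varenicline 61/882 = 6.9% → bupropion
Overall: bupropion 496/1803 = 27.5%, varenicline 302/1251 = 24.1% → bupropion
Bupropion wins overall and in every dependence group — no reversal.

No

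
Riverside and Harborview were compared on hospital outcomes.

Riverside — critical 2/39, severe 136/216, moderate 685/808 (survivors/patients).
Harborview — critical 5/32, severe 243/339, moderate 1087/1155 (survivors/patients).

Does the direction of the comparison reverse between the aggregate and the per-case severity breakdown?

Critical: Riverside 2/39 = 5.1%, Harborview 5/32 = 15.6% → Harborview
Severe: Riverside 136/216 = 63.0%, Harborview 243/339 = 71.7% → Harborview
Moderate: Riverside 685/808 = 84.8%, Harborview 1087/1155 = 94.1% → Harborview
Overall: Riverside 823/1063 = 77.4%, Harborview 1335/1526 = 87.5% → Harborview
Harborview wins overall and in every case group — no reversal.

No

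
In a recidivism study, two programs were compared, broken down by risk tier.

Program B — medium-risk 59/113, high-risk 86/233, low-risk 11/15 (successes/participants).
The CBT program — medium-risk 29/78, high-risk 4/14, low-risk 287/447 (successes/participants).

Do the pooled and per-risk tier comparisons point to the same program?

No

Medium-risk: Program B 59/113 = 52.2%, the CBT program 29/78 = 37.2% → Program B
High-risk: Program B 86/233 = 36.9%, the CBT program 4/14 = 28.6% → Program B
Low-risk: Program B 11/15 = 73.3%, the CBT program 287/447 = 64.2% → Program B
Overall: Program B 156/361 = 43.2%, the CBT program 320/539 = 59.4% → the CBT program
Program B wins each risk group but the CBT program wins overall — the comparison reverses. Program B's participants skew toward high-risk, which has a lower base rate.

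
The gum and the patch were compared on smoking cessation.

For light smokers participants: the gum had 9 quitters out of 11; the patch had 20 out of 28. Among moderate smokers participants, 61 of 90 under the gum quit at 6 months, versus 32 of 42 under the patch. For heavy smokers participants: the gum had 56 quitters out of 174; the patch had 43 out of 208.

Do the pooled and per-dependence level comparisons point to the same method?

No

Light smokers: the gum 9/11 = 81.8%, the patch 20/28 = 71.4% → the gum
Moderate smokers: the gum 61/90 = 67.8%, the patch 32/42 = 76.2% → the patch
Heavy smokers: the gum 56/174 = 32.2%, the patch 43/208 = 20.7% → the gum
Overall: the gum 126/275 = 45.8%, the patch 95/278 = 34.2% → the gum
Neither sweeps: the gum wins 2 of 3 groups, the patch wins 1. The gum wins overall but not every group — no Simpson reversal.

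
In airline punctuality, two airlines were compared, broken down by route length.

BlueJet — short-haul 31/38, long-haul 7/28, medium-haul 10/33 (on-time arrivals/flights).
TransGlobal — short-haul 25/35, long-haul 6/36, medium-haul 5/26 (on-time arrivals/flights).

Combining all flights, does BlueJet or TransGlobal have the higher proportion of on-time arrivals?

BlueJet

Short-haul: BlueJet 31/38 = 81.6%, TransGlobal 25/35 = 71.4% → BlueJet
Long-haul: BlueJet 7/28 = 25.0%, TransGlobal 6/36 = 16.7% → BlueJet
Medium-haul: BlueJet 10/33 = 30.3%, TransGlobal 5/26 = 19.2% → BlueJet
Overall: BlueJet 48/99 = 48.5%, TransGlobal 36/97 = 37.1% → BlueJet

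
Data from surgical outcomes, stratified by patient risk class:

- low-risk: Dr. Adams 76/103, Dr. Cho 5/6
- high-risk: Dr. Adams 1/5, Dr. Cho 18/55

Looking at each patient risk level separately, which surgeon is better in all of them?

Dr. Cho

Low-risk: Dr. Adams 76/103 = 73.8%, Dr. Cho 5/6 = 83.3% → Dr. Cho
High-risk: Dr. Adams 1/5 = 20.0%, Dr. Cho 18/55 = 32.7% → Dr. Cho
Dr. Cho has the higher rate in both groups.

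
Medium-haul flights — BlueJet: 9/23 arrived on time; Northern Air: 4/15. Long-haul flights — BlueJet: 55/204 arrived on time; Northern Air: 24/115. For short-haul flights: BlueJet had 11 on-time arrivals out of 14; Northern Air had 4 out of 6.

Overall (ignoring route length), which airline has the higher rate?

Medium-haul: BlueJet 9/23 = 39.1%, Northern Air 4/15 = 26.7% → BlueJet
Long-haul: BlueJet 55/204 = 27.0%, Northern Air 24/115 = 20.9% → BlueJet
Short-haul: BlueJet 11/14 = 78.6%, Northern Air 4/6 = 66.7% → BlueJet
Overall: BlueJet 75/241 = 31.1%, Northern Air 32/136 = 23.5% → BlueJet

BlueJet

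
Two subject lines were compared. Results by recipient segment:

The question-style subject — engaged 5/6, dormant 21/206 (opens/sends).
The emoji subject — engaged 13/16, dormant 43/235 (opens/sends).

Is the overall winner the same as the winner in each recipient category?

Engaged: the question-style subject 5/6 = 83.3%, the emoji subject 13/16 = 81.2% → the question-style subject
Dormant: the question-style subject 21/206 = 10.2%, the emoji subject 43/235 = 18.3% → the emoji subject
Overall: the question-style subject 26/212 = 12.3%, the emoji subject 56/251 = 22.3% → the emoji subject
Neither sweeps: the question-style subject wins 1 of 2 groups, the emoji subject wins 1. The emoji subject wins overall but not every group — no Simpson reversal.

No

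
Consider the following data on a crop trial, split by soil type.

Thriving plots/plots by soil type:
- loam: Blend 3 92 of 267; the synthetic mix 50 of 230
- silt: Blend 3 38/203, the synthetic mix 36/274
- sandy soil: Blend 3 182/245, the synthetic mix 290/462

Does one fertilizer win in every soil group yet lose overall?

Loam: Blend 3 92/267 = 34.5%, the synthetic mix 50/230 = 21.7% → Blend 3
Silt: Blend 3 38/203 = 18.7%, the synthetic mix 36/274 = 13.1% → Blend 3
Sandy soil: Blend 3 182/245 = 74.3%, the synthetic mix 290/462 = 62.8% → Blend 3
Overall: Blend 3 312/715 = 43.6%, the synthetic mix 376/966 = 38.9% → Blend 3
Blend 3 wins overall and in every soil group — no reversal.

No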